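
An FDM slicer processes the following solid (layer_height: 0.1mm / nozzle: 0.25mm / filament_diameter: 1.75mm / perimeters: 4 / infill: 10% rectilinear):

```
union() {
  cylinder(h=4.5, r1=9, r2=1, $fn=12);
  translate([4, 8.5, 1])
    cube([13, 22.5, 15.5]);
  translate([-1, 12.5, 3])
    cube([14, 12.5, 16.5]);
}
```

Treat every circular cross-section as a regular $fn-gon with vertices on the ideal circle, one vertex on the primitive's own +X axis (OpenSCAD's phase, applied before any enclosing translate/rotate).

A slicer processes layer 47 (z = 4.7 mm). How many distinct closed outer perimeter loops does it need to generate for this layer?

At z = 4.7 mm: the cone is absent (z outside [0, 4.5]); the cube at (4, 8.5) (footprint 13×22.5) is included at this height; the 14×12.5 cube at (-1, 12.5) contributes its full rectangle; Combining (union): the regions partially overlap (shared area 112.50 mm²), so overlapping operands fuse into one piece — 1 connected region. The result has 1 disconnected region.

1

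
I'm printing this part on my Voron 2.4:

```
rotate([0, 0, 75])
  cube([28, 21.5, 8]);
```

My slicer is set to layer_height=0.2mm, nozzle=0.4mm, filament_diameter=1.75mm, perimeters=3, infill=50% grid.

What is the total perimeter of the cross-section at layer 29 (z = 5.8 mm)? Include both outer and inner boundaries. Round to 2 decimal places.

99.00 mm

At z = 5.8 mm: the cube is present — its section is the full 28×21.5 rectangle (perimeter 99.00 mm); (whole slice rotated 75° about Z — lengths, areas and connectivity unchanged). Overall, the cross-section is a single solid region. Total boundary length (outer) = 99.00 mm.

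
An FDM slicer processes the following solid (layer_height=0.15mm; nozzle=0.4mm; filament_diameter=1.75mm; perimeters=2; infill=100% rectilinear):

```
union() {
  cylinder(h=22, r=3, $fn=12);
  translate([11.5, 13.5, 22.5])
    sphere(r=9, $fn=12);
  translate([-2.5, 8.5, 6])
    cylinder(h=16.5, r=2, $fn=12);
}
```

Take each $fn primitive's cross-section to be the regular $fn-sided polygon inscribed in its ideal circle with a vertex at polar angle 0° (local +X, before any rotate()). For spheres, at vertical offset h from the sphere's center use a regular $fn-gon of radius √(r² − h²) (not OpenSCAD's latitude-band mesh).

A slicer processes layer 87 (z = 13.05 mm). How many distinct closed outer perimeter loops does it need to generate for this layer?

At z = 13.05 mm: the r=3 cylinder contributes a regular 12-gon of circumradius 3; the sphere at (11.5, 13.5) is not intersected at this z (|z−center|=9.450 > r=9); the r=2 cylinder at (-2.5, 8.5) gives a regular 12-gon of circumradius 2 (constant along its height); Combining (union): the 2 present regions are separate (no shared area or edge), so areas and boundary lengths simply add and each stays a separate island — 2 connected regions. The result has 2 disconnected regions.

2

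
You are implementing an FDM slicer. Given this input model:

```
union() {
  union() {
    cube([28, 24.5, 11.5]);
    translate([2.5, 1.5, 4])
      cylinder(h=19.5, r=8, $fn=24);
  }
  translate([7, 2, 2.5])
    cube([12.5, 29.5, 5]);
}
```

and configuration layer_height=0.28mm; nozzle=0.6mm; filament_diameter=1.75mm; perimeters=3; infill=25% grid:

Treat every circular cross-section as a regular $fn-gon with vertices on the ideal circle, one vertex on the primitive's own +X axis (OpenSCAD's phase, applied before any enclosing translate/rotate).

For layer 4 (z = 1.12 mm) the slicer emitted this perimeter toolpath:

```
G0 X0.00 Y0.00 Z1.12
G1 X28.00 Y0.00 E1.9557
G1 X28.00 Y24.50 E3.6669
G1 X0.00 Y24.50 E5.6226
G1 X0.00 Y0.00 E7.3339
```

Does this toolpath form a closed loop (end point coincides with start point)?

Start point (G0): (0.00, 0.00). End point (last G1): the path returns to the start — closed.

yes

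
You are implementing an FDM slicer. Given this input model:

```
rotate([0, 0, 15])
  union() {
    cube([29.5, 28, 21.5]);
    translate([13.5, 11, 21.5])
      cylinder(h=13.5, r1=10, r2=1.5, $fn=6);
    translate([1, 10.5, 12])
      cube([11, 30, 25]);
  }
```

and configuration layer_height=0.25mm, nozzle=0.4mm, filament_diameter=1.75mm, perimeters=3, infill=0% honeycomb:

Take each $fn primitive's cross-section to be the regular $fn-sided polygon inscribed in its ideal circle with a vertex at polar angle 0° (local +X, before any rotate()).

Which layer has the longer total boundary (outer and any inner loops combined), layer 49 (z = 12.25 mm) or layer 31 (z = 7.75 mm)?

Layer 49 (z = 12.25): the cube (footprint 29.5×28) is included at this height (perimeter 115.00 mm); the cone at (13.5, 11) does not reach this height (z outside [21.5, 35]); the cube at (1, 10.5) is present — its section is the full 11×30 rectangle (perimeter 82.00 mm); Combining (union): the regions partially overlap (shared area 192.50 mm²), so the edge portions inside another operand are dropped and the merged outline is re-measured after clipping — boundary = 140.00 mm; (rotated 15° about Z; rotation is an isometry so areas/perimeters/island counts are preserved). So its perimeter = 140.00 mm. Layer 31 (z = 7.75): the 29.5×28 cube contributes its full rectangle (perimeter 115.00 mm); the cone at (13.5, 11) does not reach this height (z outside [21.5, 35]); the cube at (1, 10.5) is absent (z outside [12, 37]); Taking the union: only the 29.5×28 cube is present, so the union is just that shape — boundary = 115.00 mm; (rotated 15° about Z; rotation is an isometry so areas/perimeters/island counts are preserved). So its perimeter = 115.00 mm. Layer 49 is larger (140.00 vs 115.00 mm).

layer 49 (z = 12.25 mm)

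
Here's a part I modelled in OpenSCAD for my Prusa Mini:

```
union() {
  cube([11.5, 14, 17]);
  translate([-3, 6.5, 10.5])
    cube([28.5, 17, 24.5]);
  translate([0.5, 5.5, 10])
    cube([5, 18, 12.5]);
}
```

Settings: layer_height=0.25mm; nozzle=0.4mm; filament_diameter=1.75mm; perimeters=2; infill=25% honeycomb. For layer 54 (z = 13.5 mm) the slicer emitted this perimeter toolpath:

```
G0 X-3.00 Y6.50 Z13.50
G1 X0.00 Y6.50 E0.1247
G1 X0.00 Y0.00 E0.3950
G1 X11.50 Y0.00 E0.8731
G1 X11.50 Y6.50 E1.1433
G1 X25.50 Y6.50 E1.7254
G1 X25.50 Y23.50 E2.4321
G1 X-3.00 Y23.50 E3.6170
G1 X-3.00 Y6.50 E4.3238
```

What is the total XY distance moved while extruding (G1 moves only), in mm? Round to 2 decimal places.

Sum the Euclidean lengths of each G1 segment: total = 104.00 mm.

104.00 mm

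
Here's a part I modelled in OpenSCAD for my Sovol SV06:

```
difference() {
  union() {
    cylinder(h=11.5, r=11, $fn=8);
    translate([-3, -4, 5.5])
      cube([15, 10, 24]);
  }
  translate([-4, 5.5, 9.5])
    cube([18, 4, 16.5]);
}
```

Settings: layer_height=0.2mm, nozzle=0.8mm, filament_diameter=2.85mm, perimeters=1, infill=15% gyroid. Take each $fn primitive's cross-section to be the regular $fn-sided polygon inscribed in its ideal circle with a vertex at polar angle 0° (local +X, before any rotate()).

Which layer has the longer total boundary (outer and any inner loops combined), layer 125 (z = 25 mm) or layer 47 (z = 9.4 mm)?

Layer 125 (z = 25): the cylinder is not intersected at this z (z outside [0, 11.5]); the cube at (-3, -4) is present — its section is the full 15×10 rectangle (perimeter 50.00 mm); Combining (union): only the 15×10 cube at (-3, -4) is present, so the union is just that shape — boundary = 50.00 mm; the cube at (-4, 5.5) is present — its section is the full 18×4 rectangle (perimeter 44.00 mm); Taking the first minus the rest: starting from that combined region, the 18×4 cube at (-4, 5.5) partially overlaps it — only the 7.50 mm² overlap (of its 72.00 mm²) is removed, clipping the outline — boundary = 49.00 mm. So its perimeter = 49.00 mm. Layer 47 (z = 9.4): the cylinder: section is a regular 8-gon, circumradius r=11 (perimeter = 2·8·11.000·sin(180°/8) = 67.35 mm); the cube at (-3, -4) is present — its section is the full 15×10 rectangle (perimeter 50.00 mm); Taking the union: the regions partially overlap (shared area 129.23 mm²), so the edge portions inside another operand are dropped and the merged outline is re-measured after clipping — boundary = 72.67 mm; the cube at (-4, 5.5) is not intersected at this z (z outside [9.5, 26]); After the difference (first − rest): none of the subtracted shapes is present at this height, so that combined region is unchanged — boundary = 72.67 mm. So its perimeter = 72.67 mm. Layer 47 is larger (72.67 vs 49.00 mm).

layer 47 (z = 9.4 mm)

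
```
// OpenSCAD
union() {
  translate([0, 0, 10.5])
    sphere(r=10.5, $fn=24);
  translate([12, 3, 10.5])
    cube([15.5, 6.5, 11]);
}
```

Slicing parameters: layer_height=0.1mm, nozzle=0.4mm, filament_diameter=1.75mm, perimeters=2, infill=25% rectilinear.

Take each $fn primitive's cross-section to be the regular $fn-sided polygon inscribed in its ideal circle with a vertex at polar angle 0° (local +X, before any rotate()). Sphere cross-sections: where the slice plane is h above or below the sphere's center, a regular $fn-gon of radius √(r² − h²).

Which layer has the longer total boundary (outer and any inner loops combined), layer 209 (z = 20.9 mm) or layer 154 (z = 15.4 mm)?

Layer 209 (z = 20.9): the r=10.5 sphere slices to a regular 24-gon of circumradius 1.446 (√(r²−h²) with h=10.4 from center) (perimeter = 2·24·1.446·sin(180°/24) = 9.06 mm); the 15.5×6.5 cube at (12, 3) contributes its full rectangle (perimeter 44.00 mm); Taking the union: the 2 present regions are separate (no shared area or edge), so areas and boundary lengths simply add and each stays a separate island — boundary = 53.06 mm. So its perimeter = 53.06 mm. Layer 154 (z = 15.4): the r=10.5 sphere contributes a regular 24-gon of circumradius √(10.5²−4.9²) = 9.287 (perimeter = 2·24·9.287·sin(180°/24) = 58.18 mm); the 15.5×6.5 cube at (12, 3) contributes its full rectangle (perimeter 44.00 mm); Merging all regions: the 2 present regions are separate (no shared area or edge), so areas and boundary lengths simply add and each stays a separate island — boundary = 102.18 mm. So its perimeter = 102.18 mm. Layer 154 is larger (102.18 vs 53.06 mm).

layer 154 (z = 15.4 mm)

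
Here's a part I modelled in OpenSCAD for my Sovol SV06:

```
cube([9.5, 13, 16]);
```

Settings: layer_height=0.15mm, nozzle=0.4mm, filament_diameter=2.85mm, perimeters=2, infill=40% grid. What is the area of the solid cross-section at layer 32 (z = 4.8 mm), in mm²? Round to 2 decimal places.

123.50 mm²

At z = 4.8 mm: the cube (footprint 9.5×13) is included at this height (area 123.50 mm²). Overall, the cross-section is a single solid region. Net area = 123.50 mm².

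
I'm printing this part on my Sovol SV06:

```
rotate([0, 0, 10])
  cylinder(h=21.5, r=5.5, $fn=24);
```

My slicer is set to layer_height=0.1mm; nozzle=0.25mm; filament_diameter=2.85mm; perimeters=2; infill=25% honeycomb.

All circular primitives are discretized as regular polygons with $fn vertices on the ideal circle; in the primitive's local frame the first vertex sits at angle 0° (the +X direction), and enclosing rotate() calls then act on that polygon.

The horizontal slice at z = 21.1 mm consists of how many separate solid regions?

At z = 21.1 mm: the r=5.5 cylinder gives a regular 24-gon of circumradius 5.5 (constant along its height); (whole slice rotated 10° about Z — lengths, areas and connectivity unchanged). The result has 1 disconnected region.

1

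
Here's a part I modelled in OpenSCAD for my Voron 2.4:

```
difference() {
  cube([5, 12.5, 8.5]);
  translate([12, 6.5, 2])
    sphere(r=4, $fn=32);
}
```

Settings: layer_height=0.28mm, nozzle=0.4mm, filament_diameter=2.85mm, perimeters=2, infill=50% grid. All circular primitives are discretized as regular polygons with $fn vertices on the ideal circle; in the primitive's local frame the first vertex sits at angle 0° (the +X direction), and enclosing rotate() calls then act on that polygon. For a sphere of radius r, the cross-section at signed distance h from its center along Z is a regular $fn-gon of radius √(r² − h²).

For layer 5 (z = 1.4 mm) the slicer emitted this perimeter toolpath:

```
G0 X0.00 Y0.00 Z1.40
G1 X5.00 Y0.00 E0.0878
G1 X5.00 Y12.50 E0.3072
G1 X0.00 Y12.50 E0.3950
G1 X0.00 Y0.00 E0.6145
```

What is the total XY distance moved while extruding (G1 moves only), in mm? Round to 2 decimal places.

35.00 mm

Sum the Euclidean lengths of each G1 segment: total = 35.00 mm.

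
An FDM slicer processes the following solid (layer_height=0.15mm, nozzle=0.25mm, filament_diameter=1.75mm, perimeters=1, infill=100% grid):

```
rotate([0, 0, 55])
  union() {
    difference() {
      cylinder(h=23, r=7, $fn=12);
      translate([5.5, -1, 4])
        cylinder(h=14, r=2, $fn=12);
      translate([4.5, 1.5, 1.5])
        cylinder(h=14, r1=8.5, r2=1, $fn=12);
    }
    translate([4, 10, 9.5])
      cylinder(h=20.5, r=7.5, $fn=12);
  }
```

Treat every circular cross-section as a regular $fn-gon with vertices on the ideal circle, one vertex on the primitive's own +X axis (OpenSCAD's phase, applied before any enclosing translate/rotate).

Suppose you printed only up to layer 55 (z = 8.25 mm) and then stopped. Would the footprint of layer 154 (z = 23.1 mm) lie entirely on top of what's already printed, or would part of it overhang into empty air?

part overhangs

Compare the two slices. At z = 8.25: the r=7 cylinder contributes a regular 12-gon of circumradius 7 (area = (12/2)·7.000²·sin(360°/12) = 147.00 mm²); the cylinder at (5.5, -1): section is a regular 12-gon, circumradius r=2 (area = (12/2)·2.000²·sin(360°/12) = 12.00 mm²); the cone at (4.5, 1.5): at t=0.482 of its height the radius interpolates to r₁+(r₂−r₁)t = 4.884, giving a regular 12-gon of that circumradius (area = (12/2)·4.884²·sin(360°/12) = 71.56 mm²); After the difference (first − rest): starting from the r=7 cylinder (147.00 mm²), the r=2 cylinder at (5.5, -1) partially overlaps it — only the 10.32 mm² overlap (of its 12.00 mm²) is removed, clipping the outline; the cone at (4.5, 1.5) partially overlaps it — only the 39.66 mm² overlap (of its 71.56 mm²) is removed, clipping the outline — area = 97.02 mm²; the cylinder at (4, 10) is absent (z outside [9.5, 30]); Merging all regions: only the result so far is present, so the union is just that shape — area = 97.02 mm²; (rotated 55° about Z; rotation is an isometry so areas/perimeters/island counts are preserved). At z = 23.1: the cylinder is absent (z outside [0, 23]); the cylinder at (5.5, -1) does not reach this height (z outside [4, 18]); the cone at (4.5, 1.5) is absent (z outside [1.5, 15.5]); Subtracting the remaining from the first: the first operand is absent here, so nothing remains; the r=7.5 cylinder at (4, 10) gives a regular 12-gon of circumradius 7.5 (constant along its height) (area = (12/2)·7.500²·sin(360°/12) = 168.75 mm²); Merging all regions: only the r=7.5 cylinder at (4, 10) is present, so the union is just that shape — area = 168.75 mm²; (whole slice rotated 55° about Z — lengths, areas and connectivity unchanged). Checking containment: at z = 23.1 the cross-section extends beyond the z = 8.25 cross-section by about 159.92 mm².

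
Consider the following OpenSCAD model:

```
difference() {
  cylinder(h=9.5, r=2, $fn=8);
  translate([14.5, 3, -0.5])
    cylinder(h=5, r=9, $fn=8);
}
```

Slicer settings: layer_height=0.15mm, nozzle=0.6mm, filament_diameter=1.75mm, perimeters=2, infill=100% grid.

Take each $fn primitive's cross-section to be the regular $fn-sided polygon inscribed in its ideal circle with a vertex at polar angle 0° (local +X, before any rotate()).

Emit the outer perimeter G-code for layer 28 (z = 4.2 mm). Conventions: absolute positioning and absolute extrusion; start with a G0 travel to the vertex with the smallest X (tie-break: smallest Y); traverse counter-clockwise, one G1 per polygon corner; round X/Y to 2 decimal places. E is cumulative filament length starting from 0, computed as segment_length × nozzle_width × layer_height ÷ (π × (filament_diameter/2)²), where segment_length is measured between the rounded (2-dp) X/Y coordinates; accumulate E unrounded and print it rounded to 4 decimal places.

At z = 4.2 mm: the r=2 cylinder contributes a regular 8-gon of circumradius 2; the cylinder at (14.5, 3): section is a regular 8-gon, circumradius r=9; After the difference (first − rest): starting from the r=2 cylinder, the r=9 cylinder at (14.5, 3) misses the remaining region (no effect) — 1 connected region. The outline is a single polygon with 8 vertices. Extrusion per mm of travel: 0.6 × 0.15 / (π × 0.875²) = 0.037418. Accumulating E over each segment gives final E = 0.4575.

G0 X-2.00 Y0.00 Z4.20
G1 X-1.41 Y-1.41 E0.0572
G1 X0.00 Y-2.00 E0.1144
G1 X1.41 Y-1.41 E0.1716
G1 X2.00 Y0.00 E0.2288
G1 X1.41 Y1.41 E0.2860
G1 X0.00 Y2.00 E0.3431
G1 X-1.41 Y1.41 E0.4003
G1 X-2.00 Y0.00 E0.4575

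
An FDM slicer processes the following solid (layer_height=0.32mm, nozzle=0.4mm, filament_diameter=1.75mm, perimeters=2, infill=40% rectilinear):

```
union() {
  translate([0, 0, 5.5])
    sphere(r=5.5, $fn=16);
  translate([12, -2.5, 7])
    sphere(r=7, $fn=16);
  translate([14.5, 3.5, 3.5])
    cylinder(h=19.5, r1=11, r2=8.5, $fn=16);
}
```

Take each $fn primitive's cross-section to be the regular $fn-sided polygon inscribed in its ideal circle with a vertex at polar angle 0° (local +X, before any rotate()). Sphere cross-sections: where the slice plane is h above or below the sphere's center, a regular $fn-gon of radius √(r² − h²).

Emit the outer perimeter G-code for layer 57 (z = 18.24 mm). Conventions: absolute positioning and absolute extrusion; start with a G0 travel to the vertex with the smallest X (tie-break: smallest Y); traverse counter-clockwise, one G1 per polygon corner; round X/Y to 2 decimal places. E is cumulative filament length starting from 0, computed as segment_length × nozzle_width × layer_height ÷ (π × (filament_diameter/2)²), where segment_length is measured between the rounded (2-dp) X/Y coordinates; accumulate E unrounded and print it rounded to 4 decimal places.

At z = 18.24 mm: the sphere does not reach this height (|z−center|=12.740 > r=5.5); the sphere at (12, -2.5) does not reach this height (|z−center|=11.240 > r=7); the cone at (14.5, 3.5): at t=0.756 of its height the radius interpolates to r₁+(r₂−r₁)t = 9.110, giving a regular 16-gon of that circumradius; Taking the union: only the cone at (14.5, 3.5) is present, so the union is just that shape — 1 connected region. The outline is a single polygon with 16 vertices. Extrusion per mm of travel: 0.4 × 0.32 / (π × 0.875²) = 0.053216. Accumulating E over each segment gives final E = 3.0271.

G0 X5.39 Y3.50 Z18.24
G1 X6.08 Y0.01 E0.1893
G1 X8.06 Y-2.94 E0.3784
G1 X11.01 Y-4.92 E0.5675
G1 X14.50 Y-5.61 E0.7568
G1 X17.99 Y-4.92 E0.9461
G1 X20.94 Y-2.94 E1.1352
G1 X22.92 Y0.01 E1.3242
G1 X23.61 Y3.50 E1.5136
G1 X22.92 Y6.99 E1.7029
G1 X20.94 Y9.94 E1.8920
G1 X17.99 Y11.92 E2.0810
G1 X14.50 Y12.61 E2.2703
G1 X11.01 Y11.92 E2.4597
G1 X8.06 Y9.94 E2.6487
G1 X6.08 Y6.99 E2.8378
G1 X5.39 Y3.50 E3.0271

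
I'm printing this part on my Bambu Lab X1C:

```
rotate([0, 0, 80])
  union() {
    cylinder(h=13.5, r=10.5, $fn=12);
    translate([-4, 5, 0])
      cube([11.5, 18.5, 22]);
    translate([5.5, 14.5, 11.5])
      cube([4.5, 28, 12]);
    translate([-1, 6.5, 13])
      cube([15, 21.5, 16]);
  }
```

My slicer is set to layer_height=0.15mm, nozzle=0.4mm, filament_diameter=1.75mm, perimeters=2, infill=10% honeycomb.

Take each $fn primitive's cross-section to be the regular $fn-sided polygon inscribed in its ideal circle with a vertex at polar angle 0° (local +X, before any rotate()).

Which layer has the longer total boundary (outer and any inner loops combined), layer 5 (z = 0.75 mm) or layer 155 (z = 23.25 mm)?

Layer 5 (z = 0.75): the r=10.5 cylinder gives a regular 12-gon of circumradius 10.5 (constant along its height) (perimeter = 2·12·10.500·sin(180°/12) = 65.22 mm); the cube at (-4, 5) is present — its section is the full 11.5×18.5 rectangle (perimeter 60.00 mm); the cube at (5.5, 14.5) is not intersected at this z (z outside [11.5, 23.5]); the cube at (-1, 6.5) is absent (z outside [13, 29]); Combining (union): the regions partially overlap (shared area 51.72 mm²), so the edge portions inside another operand are dropped and the merged outline is re-measured after clipping — boundary = 94.69 mm; (whole slice rotated 80° about Z — lengths, areas and connectivity unchanged). So its perimeter = 94.69 mm. Layer 155 (z = 23.25): the cylinder is absent (z outside [0, 13.5]); the cube at (-4, 5) does not reach this height (z outside [0, 22]); the cube at (5.5, 14.5) (footprint 4.5×28) is included at this height (perimeter 65.00 mm); the 15×21.5 cube at (-1, 6.5) contributes its full rectangle (perimeter 73.00 mm); Merging all regions: the regions partially overlap (shared area 60.75 mm²), so the edge portions inside another operand are dropped and the merged outline is re-measured after clipping — boundary = 102.00 mm; (rotated 80° about Z; rotation is an isometry so areas/perimeters/island counts are preserved). So its perimeter = 102.00 mm. Layer 155 is larger (102.00 vs 94.69 mm).

layer 155 (z = 23.25 mm)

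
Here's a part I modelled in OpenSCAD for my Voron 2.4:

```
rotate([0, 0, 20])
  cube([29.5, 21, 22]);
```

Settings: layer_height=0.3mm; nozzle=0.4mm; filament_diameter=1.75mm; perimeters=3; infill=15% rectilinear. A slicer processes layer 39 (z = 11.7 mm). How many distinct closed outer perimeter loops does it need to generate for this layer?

At z = 11.7 mm: the cube is present — its section is the full 29.5×21 rectangle; (rotated 20° about Z; rotation is an isometry so areas/perimeters/island counts are preserved). The result has 1 disconnected region.

1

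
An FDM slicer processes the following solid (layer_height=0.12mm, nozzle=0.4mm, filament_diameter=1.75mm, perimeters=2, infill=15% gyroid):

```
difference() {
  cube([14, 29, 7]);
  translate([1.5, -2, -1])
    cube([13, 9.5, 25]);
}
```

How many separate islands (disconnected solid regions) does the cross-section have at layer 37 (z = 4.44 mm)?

1

At z = 4.44 mm: the 14×29 cube contributes its full rectangle; the 13×9.5 cube at (1.5, -2) contributes its full rectangle; Subtracting the remaining from the first: starting from the 14×29 cube, the 13×9.5 cube at (1.5, -2) partially overlaps it — only the 93.75 mm² overlap (of its 123.50 mm²) is removed, clipping the outline — 1 connected region. Overall, the cross-section is a single solid region. Island count = 1.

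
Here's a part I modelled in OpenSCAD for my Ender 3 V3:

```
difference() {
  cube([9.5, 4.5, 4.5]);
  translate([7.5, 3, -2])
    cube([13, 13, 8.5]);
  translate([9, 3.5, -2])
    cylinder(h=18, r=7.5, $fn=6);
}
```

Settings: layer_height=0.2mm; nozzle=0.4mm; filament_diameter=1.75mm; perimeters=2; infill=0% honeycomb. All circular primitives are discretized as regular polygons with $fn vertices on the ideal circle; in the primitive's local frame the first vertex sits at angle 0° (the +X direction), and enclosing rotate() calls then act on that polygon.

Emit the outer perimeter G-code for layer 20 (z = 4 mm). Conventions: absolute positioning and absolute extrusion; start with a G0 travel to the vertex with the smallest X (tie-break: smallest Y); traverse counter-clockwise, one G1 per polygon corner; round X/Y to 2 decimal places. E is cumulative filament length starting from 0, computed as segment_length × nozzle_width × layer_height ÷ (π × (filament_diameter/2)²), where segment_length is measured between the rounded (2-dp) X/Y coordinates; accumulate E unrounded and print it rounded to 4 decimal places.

At z = 4 mm: the cube (footprint 9.5×4.5) is included at this height; the 13×13 cube at (7.5, 3) contributes its full rectangle; the r=7.5 cylinder at (9, 3.5) contributes a regular 6-gon of circumradius 7.5; After the difference (first − rest): starting from the 9.5×4.5 cube, the 13×13 cube at (7.5, 3) partially overlaps it — only the 3.00 mm² overlap (of its 169.00 mm²) is removed, clipping the outline; the r=7.5 cylinder at (9, 3.5) partially overlaps it — only the 29.18 mm² overlap (of its 146.14 mm²) is removed, clipping the outline — 1 connected region. The outline is a single polygon with 5 vertices. Extrusion per mm of travel: 0.4 × 0.2 / (π × 0.875²) = 0.033260. Accumulating E over each segment gives final E = 0.5088.

G0 X0.00 Y0.00 Z4.00
G1 X3.52 Y0.00 E0.1171
G1 X1.50 Y3.50 E0.2515
G1 X2.08 Y4.50 E0.2899
G1 X0.00 Y4.50 E0.3591
G1 X0.00 Y0.00 E0.5088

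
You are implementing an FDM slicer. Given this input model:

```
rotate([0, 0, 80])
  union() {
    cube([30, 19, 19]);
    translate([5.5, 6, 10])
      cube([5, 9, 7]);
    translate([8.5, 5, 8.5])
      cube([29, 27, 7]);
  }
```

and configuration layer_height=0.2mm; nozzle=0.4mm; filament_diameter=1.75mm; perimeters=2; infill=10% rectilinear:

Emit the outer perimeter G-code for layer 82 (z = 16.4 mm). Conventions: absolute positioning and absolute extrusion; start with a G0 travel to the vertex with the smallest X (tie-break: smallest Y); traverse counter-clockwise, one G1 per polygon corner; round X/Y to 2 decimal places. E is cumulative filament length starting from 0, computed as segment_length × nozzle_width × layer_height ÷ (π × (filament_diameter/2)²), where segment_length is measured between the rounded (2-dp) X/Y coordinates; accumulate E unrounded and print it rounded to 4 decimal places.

At z = 16.4 mm: the cube (footprint 30×19) is included at this height; the cube at (5.5, 6) (footprint 5×9) is included at this height; the cube at (8.5, 5) is not intersected at this z (z outside [8.5, 15.5]); Combining (union): the 5×9 cube at (5.5, 6) lies entirely inside the 30×19 cube, so the union is just the 30×19 cube — 1 connected region; (whole slice rotated 80° about Z — lengths, areas and connectivity unchanged). The outline is a single polygon with 4 vertices. Extrusion per mm of travel: 0.4 × 0.2 / (π × 0.875²) = 0.033260. Accumulating E over each segment gives final E = 3.2591.

G0 X-18.71 Y3.30 Z16.40
G1 X0.00 Y0.00 E0.6319
G1 X5.21 Y29.54 E1.6296
G1 X-13.50 Y32.84 E2.2615
G1 X-18.71 Y3.30 E3.2591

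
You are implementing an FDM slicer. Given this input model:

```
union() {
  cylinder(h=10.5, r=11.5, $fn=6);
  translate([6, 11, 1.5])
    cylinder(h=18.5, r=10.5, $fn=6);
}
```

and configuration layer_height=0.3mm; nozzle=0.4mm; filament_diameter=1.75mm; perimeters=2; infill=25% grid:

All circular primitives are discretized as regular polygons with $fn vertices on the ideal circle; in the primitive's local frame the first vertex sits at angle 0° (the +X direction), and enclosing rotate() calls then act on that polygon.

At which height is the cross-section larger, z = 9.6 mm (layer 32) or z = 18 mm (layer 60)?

Layer 32 (z = 9.6): the cylinder: section is a regular 6-gon, circumradius r=11.5 (area = (6/2)·11.500²·sin(360°/6) = 343.60 mm²); the r=10.5 cylinder at (6, 11) contributes a regular 6-gon of circumradius 10.5 (area = (6/2)·10.500²·sin(360°/6) = 286.44 mm²); Combining (union): the regions partially overlap — summed areas 630.03 mm² minus the doubly-counted overlap 77.70 mm² gives 552.33 mm² — area = 552.33 mm². So its area = 552.33 mm². Layer 60 (z = 18): the cylinder is not intersected at this z (z outside [0, 10.5]); the r=10.5 cylinder at (6, 11) contributes a regular 6-gon of circumradius 10.5 (area = (6/2)·10.500²·sin(360°/6) = 286.44 mm²); Combining (union): only the r=10.5 cylinder at (6, 11) is present, so the union is just that shape — area = 286.44 mm². So its area = 286.44 mm². Layer 32 is larger (552.33 vs 286.44 mm²).

layer 32 (z = 9.6 mm)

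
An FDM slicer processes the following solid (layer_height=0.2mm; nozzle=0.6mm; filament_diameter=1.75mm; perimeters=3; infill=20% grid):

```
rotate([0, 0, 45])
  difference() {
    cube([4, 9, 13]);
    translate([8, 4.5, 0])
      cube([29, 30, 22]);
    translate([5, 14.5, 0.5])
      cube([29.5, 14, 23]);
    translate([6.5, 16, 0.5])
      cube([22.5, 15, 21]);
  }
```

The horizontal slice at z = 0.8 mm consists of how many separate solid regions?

At z = 0.8 mm: the cube is present — its section is the full 4×9 rectangle; the 29×30 cube at (8, 4.5) contributes its full rectangle; the cube at (5, 14.5) is present — its section is the full 29.5×14 rectangle; the 22.5×15 cube at (6.5, 16) contributes its full rectangle; Taking the first minus the rest: starting from the 4×9 cube, the 29×30 cube at (8, 4.5) misses the remaining region (no effect); the 29.5×14 cube at (5, 14.5) misses the remaining region (no effect); the 22.5×15 cube at (6.5, 16) misses the remaining region (no effect) — 1 connected region; (rotated 45° about Z; rotation is an isometry so areas/perimeters/island counts are preserved). The result has 1 disconnected region.

1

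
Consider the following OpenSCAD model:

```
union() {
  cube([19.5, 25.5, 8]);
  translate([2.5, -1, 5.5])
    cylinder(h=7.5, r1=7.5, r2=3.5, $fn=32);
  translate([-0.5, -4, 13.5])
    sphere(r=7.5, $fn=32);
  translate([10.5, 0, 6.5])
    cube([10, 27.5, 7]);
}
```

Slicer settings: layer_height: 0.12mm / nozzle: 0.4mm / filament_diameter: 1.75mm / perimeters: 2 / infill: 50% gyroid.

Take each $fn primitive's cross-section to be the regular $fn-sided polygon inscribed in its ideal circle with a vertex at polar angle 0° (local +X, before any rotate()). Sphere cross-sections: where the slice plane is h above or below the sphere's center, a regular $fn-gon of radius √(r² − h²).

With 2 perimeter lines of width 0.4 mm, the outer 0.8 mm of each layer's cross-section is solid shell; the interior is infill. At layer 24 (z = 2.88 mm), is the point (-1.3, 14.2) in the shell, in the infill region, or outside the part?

outside

At z = 2.88 mm: the cube (footprint 19.5×25.5) is included at this height; the cone at (2.5, -1) does not reach this height (z outside [5.5, 13]); the sphere at (-0.5, -4) is not intersected at this z (|z−center|=10.620 > r=7.5); the cube at (10.5, 0) does not reach this height (z outside [6.5, 13.5]); Taking the union: only the 19.5×25.5 cube is present, so the union is just that shape — 1 connected region. Overall, the cross-section is a single solid region. The nearest boundary edge runs (0.00, 25.50)→(0.00, 0.00); distance from the point to it = 1.30 mm. The point is not inside any of the regions above, so it lies outside the cross-section (1.30 mm from the nearest boundary).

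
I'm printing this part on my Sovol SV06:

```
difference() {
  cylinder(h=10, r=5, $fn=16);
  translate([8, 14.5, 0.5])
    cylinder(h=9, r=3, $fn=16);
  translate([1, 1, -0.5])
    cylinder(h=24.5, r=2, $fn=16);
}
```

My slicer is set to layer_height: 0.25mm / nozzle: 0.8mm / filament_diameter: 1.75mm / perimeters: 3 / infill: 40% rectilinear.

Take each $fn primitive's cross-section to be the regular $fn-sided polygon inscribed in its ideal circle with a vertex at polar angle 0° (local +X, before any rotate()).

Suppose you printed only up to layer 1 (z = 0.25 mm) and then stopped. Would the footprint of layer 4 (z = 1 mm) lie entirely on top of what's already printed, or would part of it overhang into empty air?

entirely on top

Compare the two slices. At z = 0.25: the r=5 cylinder gives a regular 16-gon of circumradius 5 (constant along its height) (area = (16/2)·5.000²·sin(360°/16) = 76.54 mm²); the cylinder at (8, 14.5) is absent (z outside [0.5, 9.5]); the r=2 cylinder at (1, 1) gives a regular 16-gon of circumradius 2 (constant along its height) (area = (16/2)·2.000²·sin(360°/16) = 12.25 mm²); Subtracting the remaining from the first: starting from the r=5 cylinder (76.54 mm²), the r=2 cylinder at (1, 1) lies wholly inside it (removes its full 12.25 mm² and its 12.49 mm outline becomes a hole wall) — area = 64.29 mm². At z = 1: the r=5 cylinder contributes a regular 16-gon of circumradius 5 (area = (16/2)·5.000²·sin(360°/16) = 76.54 mm²); the cylinder at (8, 14.5): section is a regular 16-gon, circumradius r=3 (area = (16/2)·3.000²·sin(360°/16) = 27.55 mm²); the r=2 cylinder at (1, 1) contributes a regular 16-gon of circumradius 2 (area = (16/2)·2.000²·sin(360°/16) = 12.25 mm²); Taking the first minus the rest: starting from the r=5 cylinder (76.54 mm²), the r=3 cylinder at (8, 14.5) misses the remaining region (no effect); the r=2 cylinder at (1, 1) lies wholly inside it (removes its full 12.25 mm² and its 12.49 mm outline becomes a hole wall) — area = 64.29 mm². Checking containment: the cross-section at z = 1 is a subset of the cross-section at z = 0.25.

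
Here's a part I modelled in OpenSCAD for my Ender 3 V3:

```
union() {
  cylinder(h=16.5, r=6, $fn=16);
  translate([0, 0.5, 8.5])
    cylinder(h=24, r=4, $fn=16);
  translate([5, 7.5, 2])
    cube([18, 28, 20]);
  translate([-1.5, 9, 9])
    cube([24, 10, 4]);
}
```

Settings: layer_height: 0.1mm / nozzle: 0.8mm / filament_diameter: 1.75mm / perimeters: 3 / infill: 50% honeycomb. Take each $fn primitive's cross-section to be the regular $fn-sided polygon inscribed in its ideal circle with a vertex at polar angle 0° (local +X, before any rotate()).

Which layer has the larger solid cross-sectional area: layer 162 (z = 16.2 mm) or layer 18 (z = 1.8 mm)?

layer 162 (z = 16.2 mm)

Layer 162 (z = 16.2): the cylinder: section is a regular 16-gon, circumradius r=6 (area = (16/2)·6.000²·sin(360°/16) = 110.21 mm²); the cylinder at (0, 0.5): section is a regular 16-gon, circumradius r=4 (area = (16/2)·4.000²·sin(360°/16) = 48.98 mm²); the cube at (5, 7.5) (footprint 18×28) is included at this height (area 504.00 mm²); the cube at (-1.5, 9) is not intersected at this z (z outside [9, 13]); Merging all regions: the regions partially overlap — summed areas 663.20 mm² minus the doubly-counted overlap 48.98 mm² gives 614.21 mm² — area = 614.21 mm². So its area = 614.21 mm². Layer 18 (z = 1.8): the cylinder: section is a regular 16-gon, circumradius r=6 (area = (16/2)·6.000²·sin(360°/16) = 110.21 mm²); the cylinder at (0, 0.5) is not intersected at this z (z outside [8.5, 32.5]); the cube at (5, 7.5) is not intersected at this z (z outside [2, 22]); the cube at (-1.5, 9) does not reach this height (z outside [9, 13]); Taking the union: only the r=6 cylinder is present, so the union is just that shape — area = 110.21 mm². So its area = 110.21 mm². Layer 162 is larger (614.21 vs 110.21 mm²).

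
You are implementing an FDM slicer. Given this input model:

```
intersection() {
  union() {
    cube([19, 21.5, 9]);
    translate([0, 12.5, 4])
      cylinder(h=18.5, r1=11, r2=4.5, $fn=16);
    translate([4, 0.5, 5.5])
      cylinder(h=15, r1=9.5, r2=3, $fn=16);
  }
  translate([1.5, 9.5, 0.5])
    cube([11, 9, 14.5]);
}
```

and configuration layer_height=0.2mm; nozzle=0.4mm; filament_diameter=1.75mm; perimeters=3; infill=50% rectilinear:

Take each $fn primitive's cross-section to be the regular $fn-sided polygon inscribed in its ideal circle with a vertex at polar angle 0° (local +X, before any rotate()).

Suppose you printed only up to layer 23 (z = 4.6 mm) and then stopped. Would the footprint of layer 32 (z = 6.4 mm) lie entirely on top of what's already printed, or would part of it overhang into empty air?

Compare the two slices. At z = 4.6: the cube is present — its section is the full 19×21.5 rectangle (area 408.50 mm²); the cone at (0, 12.5): at t=0.032 of its height the radius interpolates to r₁+(r₂−r₁)t = 10.789, giving a regular 16-gon of that circumradius (area = (16/2)·10.789²·sin(360°/16) = 356.38 mm²); the cone at (4, 0.5) does not reach this height (z outside [5.5, 20.5]); Merging all regions: the regions partially overlap — summed areas 764.88 mm² minus the doubly-counted overlap 171.79 mm² gives 593.08 mm² — area = 593.08 mm²; the 11×9 cube at (1.5, 9.5) contributes its full rectangle (area 99.00 mm²); After intersecting: the 11×9 cube at (1.5, 9.5) lies inside that combined region, so the common part is the 11×9 cube at (1.5, 9.5) itself — area = 99.00 mm². At z = 6.4: the cube is present — its section is the full 19×21.5 rectangle (area 408.50 mm²); the cone at (0, 12.5) contributes a regular 16-gon of circumradius 10.157 (interpolated between r1=11 and r2=4.5 at t=0.130) (area = (16/2)·10.157²·sin(360°/16) = 315.82 mm²); the cone at (4, 0.5) (r1=9.5→r2=3) has section circumradius 9.110 here — a regular 16-gon (area = (16/2)·9.110²·sin(360°/16) = 254.08 mm²); Combining (union): the regions partially overlap — summed areas 978.40 mm² minus the doubly-counted overlap 277.04 mm² gives 701.35 mm² — area = 701.35 mm²; the 11×9 cube at (1.5, 9.5) contributes its full rectangle (area 99.00 mm²); After intersecting: the 11×9 cube at (1.5, 9.5) lies inside that combined region, so the common part is the 11×9 cube at (1.5, 9.5) itself — area = 99.00 mm². Checking containment: the cross-section at z = 6.4 is a subset of the cross-section at z = 4.6.

entirely on top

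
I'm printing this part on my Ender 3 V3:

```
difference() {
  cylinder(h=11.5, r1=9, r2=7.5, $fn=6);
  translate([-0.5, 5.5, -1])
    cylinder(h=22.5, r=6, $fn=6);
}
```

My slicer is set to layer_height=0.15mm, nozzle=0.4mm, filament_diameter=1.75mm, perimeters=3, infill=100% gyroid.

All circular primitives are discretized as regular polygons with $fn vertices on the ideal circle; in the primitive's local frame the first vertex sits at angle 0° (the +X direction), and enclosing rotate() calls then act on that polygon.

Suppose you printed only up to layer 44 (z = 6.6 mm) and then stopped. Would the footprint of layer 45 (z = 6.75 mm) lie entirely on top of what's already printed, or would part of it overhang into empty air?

entirely on top

Compare the two slices. At z = 6.6: the cone: at t=0.574 of its height the radius interpolates to r₁+(r₂−r₁)t = 8.139, giving a regular 6-gon of that circumradius (area = (6/2)·8.139²·sin(360°/6) = 172.11 mm²); the r=6 cylinder at (-0.5, 5.5) gives a regular 6-gon of circumradius 6 (constant along its height) (area = (6/2)·6.000²·sin(360°/6) = 93.53 mm²); Subtracting the remaining from the first: starting from the cone (172.11 mm²), the r=6 cylinder at (-0.5, 5.5) partially overlaps it — only the 59.61 mm² overlap (of its 93.53 mm²) is removed, clipping the outline — area = 112.50 mm². At z = 6.75: the cone: at t=0.587 of its height the radius interpolates to r₁+(r₂−r₁)t = 8.120, giving a regular 6-gon of that circumradius (area = (6/2)·8.120²·sin(360°/6) = 171.28 mm²); the r=6 cylinder at (-0.5, 5.5) gives a regular 6-gon of circumradius 6 (constant along its height) (area = (6/2)·6.000²·sin(360°/6) = 93.53 mm²); Subtracting the remaining from the first: starting from the cone (171.28 mm²), the r=6 cylinder at (-0.5, 5.5) partially overlaps it — only the 59.38 mm² overlap (of its 93.53 mm²) is removed, clipping the outline — area = 111.91 mm². Checking containment: the cross-section at z = 6.75 is a subset of the cross-section at z = 6.6.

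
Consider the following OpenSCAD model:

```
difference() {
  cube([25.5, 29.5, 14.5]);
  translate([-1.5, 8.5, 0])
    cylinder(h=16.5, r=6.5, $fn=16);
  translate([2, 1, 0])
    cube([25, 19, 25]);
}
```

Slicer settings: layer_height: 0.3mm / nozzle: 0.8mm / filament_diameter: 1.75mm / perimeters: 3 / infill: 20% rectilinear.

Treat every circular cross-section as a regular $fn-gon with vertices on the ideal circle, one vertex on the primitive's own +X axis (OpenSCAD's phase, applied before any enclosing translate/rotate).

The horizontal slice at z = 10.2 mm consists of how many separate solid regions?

At z = 10.2 mm: the 25.5×29.5 cube contributes its full rectangle; the cylinder at (-1.5, 8.5): section is a regular 16-gon, circumradius r=6.5; the cube at (2, 1) is present — its section is the full 25×19 rectangle; Subtracting the remaining from the first: starting from the 25.5×29.5 cube, the r=6.5 cylinder at (-1.5, 8.5) partially overlaps it — only the 45.62 mm² overlap (of its 129.35 mm²) is removed, clipping the outline; the 25×19 cube at (2, 1) partially overlaps it — only the 424.41 mm² overlap (of its 475.00 mm²) is removed, clipping the outline — 2 connected regions. The result has 2 disconnected regions.

2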